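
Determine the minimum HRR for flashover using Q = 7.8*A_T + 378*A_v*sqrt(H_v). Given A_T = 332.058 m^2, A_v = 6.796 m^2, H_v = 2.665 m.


7.8*A_T = 2590.1
sqrt(H_v) = 1.6325
378*A_v*sqrt(H_v) = 4193.7
Q = 2590.1 + 4193.7 = 6783.7 kW

6783.7 kW


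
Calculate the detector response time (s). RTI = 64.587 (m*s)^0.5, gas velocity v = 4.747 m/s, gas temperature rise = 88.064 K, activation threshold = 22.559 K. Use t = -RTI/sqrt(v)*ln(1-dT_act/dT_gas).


dT_act/dT_gas = 0.25617
ln(1 - 0.25617) = -0.29594
t = -64.587 / sqrt(4.747) * -0.29594 = 8.7727 s

8.7727 s


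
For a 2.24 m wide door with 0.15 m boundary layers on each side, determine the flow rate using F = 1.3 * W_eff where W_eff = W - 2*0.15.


W_eff = 2.24 - 0.30 = 1.94 m
F = 1.3 * 1.94 = 2.522 persons/s

2.522 persons/s


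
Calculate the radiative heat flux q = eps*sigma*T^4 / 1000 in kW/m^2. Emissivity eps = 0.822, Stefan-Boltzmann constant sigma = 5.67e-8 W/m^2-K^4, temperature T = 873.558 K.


T^4 = 5.8233e+11
q = 0.822 * 5.67e-8 * 5.8233e+11 / 1000 = 27.141 kW/m^2

27.141 kW/m^2


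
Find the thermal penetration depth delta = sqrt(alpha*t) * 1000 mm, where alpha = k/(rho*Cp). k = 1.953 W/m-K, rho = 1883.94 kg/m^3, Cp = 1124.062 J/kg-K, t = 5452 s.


alpha = 1.953 / (1883.94 * 1124.062) = 9.2224e-07 m^2/s
alpha * t = 0.0050281
delta = sqrt(0.0050281) * 1000 = 70.909 mm

70.909 mm


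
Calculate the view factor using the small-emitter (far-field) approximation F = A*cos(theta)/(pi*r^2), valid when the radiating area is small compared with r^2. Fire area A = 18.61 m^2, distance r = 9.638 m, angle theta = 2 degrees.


cos(2 deg) = 0.99939
pi*r^2 = 291.83
F = 18.61 * 0.99939 / 291.83 = 0.063732

0.063732


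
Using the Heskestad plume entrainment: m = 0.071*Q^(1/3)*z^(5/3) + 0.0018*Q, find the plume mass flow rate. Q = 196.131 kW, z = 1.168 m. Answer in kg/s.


Q^(1/3) = 5.8101
z^(5/3) = 1.2954
First term = 0.071 * 5.8101 * 1.2954 = 0.53437
Second term = 0.0018 * 196.131 = 0.35304
m = 0.88741 kg/s

0.88741 kg/s


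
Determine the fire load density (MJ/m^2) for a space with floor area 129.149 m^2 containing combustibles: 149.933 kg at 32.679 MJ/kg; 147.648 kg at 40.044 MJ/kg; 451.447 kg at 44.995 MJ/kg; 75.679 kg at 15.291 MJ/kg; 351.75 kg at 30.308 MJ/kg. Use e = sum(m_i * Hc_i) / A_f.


Total energy = 149.933*32.679 + 147.648*40.044 + 451.447*44.995 + 75.679*15.291 + 351.75*30.308
= 4899.661 + 5912.417 + 20312.86 + 1157.208 + 10660.839
= 42942.98 MJ
e = 42942.98 / 129.149 = 332.51 MJ/m^2

332.51 MJ/m^2


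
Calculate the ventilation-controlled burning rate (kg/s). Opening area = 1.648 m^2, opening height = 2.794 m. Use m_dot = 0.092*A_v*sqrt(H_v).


sqrt(H_v) = 1.6715
m_dot = 0.092 * 1.648 * 1.6715 = 0.25343 kg/s

0.25343 kg/s


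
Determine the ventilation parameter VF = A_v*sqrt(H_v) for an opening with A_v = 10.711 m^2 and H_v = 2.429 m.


sqrt(H_v) = 1.5585
VF = 10.711 * 1.5585 = 16.693 m^(5/2)

16.693 m^(5/2)


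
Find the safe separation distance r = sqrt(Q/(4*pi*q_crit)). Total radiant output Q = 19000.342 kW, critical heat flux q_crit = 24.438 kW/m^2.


4*pi*q_crit = 307.10
Q/(4*pi*q_crit) = 61.871
r = sqrt(61.871) = 7.8658 m

7.8658 m


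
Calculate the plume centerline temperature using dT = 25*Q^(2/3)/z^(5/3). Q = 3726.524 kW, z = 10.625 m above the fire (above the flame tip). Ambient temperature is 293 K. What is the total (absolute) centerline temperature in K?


Q^(2/3) = 240.36
z^(5/3) = 51.351
dT = 25 * 240.36 / 51.351 = 117.02 K
T = 293 + 117.02 = 410.02 K

410.02 K


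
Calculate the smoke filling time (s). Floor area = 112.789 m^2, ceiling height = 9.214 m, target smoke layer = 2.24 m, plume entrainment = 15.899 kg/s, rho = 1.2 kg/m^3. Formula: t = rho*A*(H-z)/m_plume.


H - z = 6.974 m
t = 1.2 * 112.789 * 6.974 / 15.899 = 59.369 s

59.369 s


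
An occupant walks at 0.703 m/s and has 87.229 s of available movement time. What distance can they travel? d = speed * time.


d = 0.703 * 87.229 = 61.322 m

61.322 m


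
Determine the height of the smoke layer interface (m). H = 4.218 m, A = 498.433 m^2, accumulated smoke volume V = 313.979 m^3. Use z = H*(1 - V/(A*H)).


V/(A*H) = 0.14934
1 - 0.14934 = 0.85066
z = 4.218 * 0.85066 = 3.5881 m

3.5881 m


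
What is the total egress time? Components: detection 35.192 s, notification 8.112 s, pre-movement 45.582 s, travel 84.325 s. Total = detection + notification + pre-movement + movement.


Total = 35.192 + 8.112 + 45.582 + 84.325 = 173.211 s

173.211 s


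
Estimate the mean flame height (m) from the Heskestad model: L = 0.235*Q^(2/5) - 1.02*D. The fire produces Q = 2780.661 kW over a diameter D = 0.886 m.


Q^(2/5) = 23.859
0.235 * Q^(2/5) = 5.6070
1.02 * D = 0.90372
L = 4.7032 m

4.7032 m


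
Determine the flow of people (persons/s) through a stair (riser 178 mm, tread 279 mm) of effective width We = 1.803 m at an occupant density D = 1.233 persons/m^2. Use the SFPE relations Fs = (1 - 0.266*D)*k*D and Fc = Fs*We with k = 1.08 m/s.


1 - 0.266*D = 1 - 0.266*1.233 = 0.67202
Fs = 0.67202 * 1.08 * 1.233 = 0.89489 persons/(s*m)
Fc = 0.89489 * 1.803 = 1.6135 persons/s

1.6135 persons/s


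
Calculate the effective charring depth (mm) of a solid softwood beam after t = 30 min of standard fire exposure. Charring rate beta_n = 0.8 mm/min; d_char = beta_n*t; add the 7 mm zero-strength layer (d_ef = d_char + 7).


d_char = 0.8 * 30 = 24 mm
d_ef = 24 + 1.0*7 = 31 mm

31 mm


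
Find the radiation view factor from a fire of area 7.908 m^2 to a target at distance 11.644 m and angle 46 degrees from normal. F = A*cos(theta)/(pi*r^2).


cos(46 deg) = 0.69466
pi*r^2 = 425.95
F = 7.908 * 0.69466 / 425.95 = 0.012897

0.012897


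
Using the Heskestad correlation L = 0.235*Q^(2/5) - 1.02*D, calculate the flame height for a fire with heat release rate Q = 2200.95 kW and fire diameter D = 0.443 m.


Q^(2/5) = 21.729
0.235 * Q^(2/5) = 5.1064
1.02 * D = 0.45186
L = 4.6545 m

4.6545 m


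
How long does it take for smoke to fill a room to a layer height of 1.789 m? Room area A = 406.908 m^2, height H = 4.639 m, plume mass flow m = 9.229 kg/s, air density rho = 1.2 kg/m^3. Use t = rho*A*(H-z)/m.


H - z = 2.85 m
t = 1.2 * 406.908 * 2.85 / 9.229 = 150.79 s

150.79 s


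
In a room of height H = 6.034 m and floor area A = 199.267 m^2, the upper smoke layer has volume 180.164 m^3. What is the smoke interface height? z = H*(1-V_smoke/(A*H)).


V/(A*H) = 0.14984
1 - 0.14984 = 0.85016
z = 6.034 * 0.85016 = 5.1299 m

5.1299 m


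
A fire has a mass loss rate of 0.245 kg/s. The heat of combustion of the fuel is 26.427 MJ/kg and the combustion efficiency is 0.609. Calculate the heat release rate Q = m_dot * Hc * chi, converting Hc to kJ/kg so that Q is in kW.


Hc = 26.427 MJ/kg = 26.427 * 1000 kJ/kg = 26427 kJ/kg
Q = 0.245 kg/s * 26427 kJ/kg * 0.609 = 3943.0 kW

3943.0 kW


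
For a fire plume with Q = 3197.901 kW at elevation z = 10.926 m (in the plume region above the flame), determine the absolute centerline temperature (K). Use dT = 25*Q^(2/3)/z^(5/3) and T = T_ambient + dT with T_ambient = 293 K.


Q^(2/3) = 217.06
z^(5/3) = 53.798
dT = 25 * 217.06 / 53.798 = 100.87 K
T = 293 + 100.87 = 393.87 K

393.87 K


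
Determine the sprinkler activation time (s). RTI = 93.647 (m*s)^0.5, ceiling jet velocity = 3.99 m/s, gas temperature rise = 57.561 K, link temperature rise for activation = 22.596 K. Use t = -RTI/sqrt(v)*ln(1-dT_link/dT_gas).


dT_link/dT_gas = 0.39256
ln(1 - 0.39256) = -0.49850
t = -93.647 / sqrt(3.99) * -0.49850 = 23.371 s

23.371 s


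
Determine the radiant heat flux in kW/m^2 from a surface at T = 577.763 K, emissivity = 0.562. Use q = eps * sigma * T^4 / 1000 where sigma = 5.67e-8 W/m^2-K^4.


T^4 = 1.1143e+11
q = 0.562 * 5.67e-8 * 1.1143e+11 / 1000 = 3.5507 kW/m^2

3.5507 kW/m^2


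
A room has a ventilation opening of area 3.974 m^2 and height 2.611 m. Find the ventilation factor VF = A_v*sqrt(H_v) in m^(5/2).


sqrt(H_v) = 1.6159
VF = 3.974 * 1.6159 = 6.4214 m^(5/2)

6.4214 m^(5/2)


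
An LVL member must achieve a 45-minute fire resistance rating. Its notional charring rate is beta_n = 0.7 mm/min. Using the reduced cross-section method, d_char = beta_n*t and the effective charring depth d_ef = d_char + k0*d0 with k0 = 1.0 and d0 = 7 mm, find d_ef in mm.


d_char = 0.7 * 45 = 31.5 mm
d_ef = 31.5 + 1.0*7 = 38.5 mm

38.5 mm


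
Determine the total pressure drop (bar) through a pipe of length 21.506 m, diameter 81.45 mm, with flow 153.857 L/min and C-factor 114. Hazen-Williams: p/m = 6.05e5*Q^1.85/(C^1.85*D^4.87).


Q^1.85 = 11122
C^1.85 = 6386.7
D^4.87 = 2.0232e+09
p/m = 0.00052073 bar/m
p_total = 0.00052073 * 21.506 = 0.011199 bar

0.011199 bar


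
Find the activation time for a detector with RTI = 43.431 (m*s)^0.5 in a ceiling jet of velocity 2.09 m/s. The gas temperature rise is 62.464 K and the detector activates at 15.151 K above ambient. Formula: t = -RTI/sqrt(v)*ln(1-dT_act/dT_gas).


dT_act/dT_gas = 0.24256
ln(1 - 0.24256) = -0.27781
t = -43.431 / sqrt(2.09) * -0.27781 = 8.3458 s

8.3458 s


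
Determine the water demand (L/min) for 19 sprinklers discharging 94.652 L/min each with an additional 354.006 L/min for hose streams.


Sprinkler demand = 19 * 94.652 = 1798.388 L/min
Total = 1798.388 + 354.006 = 2152.394 L/min

2152.394 L/min


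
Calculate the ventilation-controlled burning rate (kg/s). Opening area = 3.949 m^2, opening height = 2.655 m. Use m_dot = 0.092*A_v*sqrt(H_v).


sqrt(H_v) = 1.6294
m_dot = 0.092 * 3.949 * 1.6294 = 0.59198 kg/s

0.59198 kg/s


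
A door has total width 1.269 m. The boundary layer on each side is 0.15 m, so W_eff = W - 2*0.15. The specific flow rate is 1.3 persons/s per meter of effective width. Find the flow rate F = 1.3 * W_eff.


W_eff = 1.269 - 0.30 = 0.969 m
F = 1.3 * 0.969 = 1.2597 persons/s

1.2597 persons/s


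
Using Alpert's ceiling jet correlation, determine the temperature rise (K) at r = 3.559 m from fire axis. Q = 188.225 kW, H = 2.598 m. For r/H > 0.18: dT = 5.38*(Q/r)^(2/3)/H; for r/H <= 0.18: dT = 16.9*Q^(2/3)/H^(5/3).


r/H = 3.559 / 2.598 = 1.3699
r/H > 0.18, so dT = 5.38*(Q/r)^(2/3)/H
Q/r = 52.887
(Q/r)^(2/3) = 14.090
dT = 5.38 * 14.090 / 2.598 = 29.177 K

29.177 K


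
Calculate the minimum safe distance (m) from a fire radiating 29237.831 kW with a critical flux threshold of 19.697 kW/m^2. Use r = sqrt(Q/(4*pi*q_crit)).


4*pi*q_crit = 247.52
Q/(4*pi*q_crit) = 118.12
r = sqrt(118.12) = 10.868 m

10.868 m


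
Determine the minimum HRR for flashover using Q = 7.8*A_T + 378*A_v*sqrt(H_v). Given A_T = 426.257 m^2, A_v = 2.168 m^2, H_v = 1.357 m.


7.8*A_T = 3324.8
sqrt(H_v) = 1.1649
378*A_v*sqrt(H_v) = 954.64
Q = 3324.8 + 954.64 = 4279.4 kW

4279.4 kW


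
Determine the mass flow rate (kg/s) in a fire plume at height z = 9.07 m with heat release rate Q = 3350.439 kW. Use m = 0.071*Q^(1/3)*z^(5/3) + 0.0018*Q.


Q^(1/3) = 14.964
z^(5/3) = 39.447
First term = 0.071 * 14.964 * 39.447 = 41.909
Second term = 0.0018 * 3350.439 = 6.0308
m = 47.940 kg/s

47.940 kg/s


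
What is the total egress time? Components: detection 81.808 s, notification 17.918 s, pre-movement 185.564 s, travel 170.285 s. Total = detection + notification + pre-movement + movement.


Total = 81.808 + 17.918 + 185.564 + 170.285 = 455.575 s

455.575 s


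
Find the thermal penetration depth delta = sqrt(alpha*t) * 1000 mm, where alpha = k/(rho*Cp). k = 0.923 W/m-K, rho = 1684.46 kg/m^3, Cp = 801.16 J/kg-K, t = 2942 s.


alpha = 0.923 / (1684.46 * 801.16) = 6.8395e-07 m^2/s
alpha * t = 0.0020122
delta = sqrt(0.0020122) * 1000 = 44.857 mm

44.857 mm


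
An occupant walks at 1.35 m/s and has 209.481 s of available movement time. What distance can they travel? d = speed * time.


d = 1.35 * 209.481 = 282.80 m

282.80 m


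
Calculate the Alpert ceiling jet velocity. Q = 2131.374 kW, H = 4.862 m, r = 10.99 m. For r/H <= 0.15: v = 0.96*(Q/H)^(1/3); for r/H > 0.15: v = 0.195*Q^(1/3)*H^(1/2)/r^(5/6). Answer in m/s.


r/H = 10.99 / 4.862 = 2.2604
r/H > 0.15, so v = 0.195*Q^(1/3)*H^(1/2)/r^(5/6)
Q^(1/3) = 12.869
H^(1/2) = 2.2050
r^(5/6) = 7.3705
v = 0.195 * 12.869 * 2.2050 / 7.3705 = 0.75075 m/s

0.75075 m/s


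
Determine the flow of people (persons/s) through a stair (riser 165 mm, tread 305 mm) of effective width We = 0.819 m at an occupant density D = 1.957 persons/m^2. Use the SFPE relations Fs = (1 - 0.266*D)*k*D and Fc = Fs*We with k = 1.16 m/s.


1 - 0.266*D = 1 - 0.266*1.957 = 0.47944
Fs = 0.47944 * 1.16 * 1.957 = 1.0884 persons/(s*m)
Fc = 1.0884 * 0.819 = 0.89138 persons/s

0.89138 persons/s


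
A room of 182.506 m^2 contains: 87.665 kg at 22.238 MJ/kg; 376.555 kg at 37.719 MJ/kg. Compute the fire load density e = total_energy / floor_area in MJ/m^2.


Total energy = 87.665*22.238 + 376.555*37.719
= 1949.494 + 14203.28
= 16152.77 MJ
e = 16152.77 / 182.506 = 88.505 MJ/m^2

88.505 MJ/m^2


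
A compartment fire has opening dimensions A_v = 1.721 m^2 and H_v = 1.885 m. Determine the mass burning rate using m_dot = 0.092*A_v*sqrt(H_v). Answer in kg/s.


sqrt(H_v) = 1.3730
m_dot = 0.092 * 1.721 * 1.3730 = 0.21738 kg/s

0.21738 kg/s


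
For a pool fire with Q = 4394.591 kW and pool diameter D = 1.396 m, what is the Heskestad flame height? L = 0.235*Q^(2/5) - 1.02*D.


Q^(2/5) = 28.653
0.235 * Q^(2/5) = 6.7334
1.02 * D = 1.4239
L = 5.3095 m

5.3095 m


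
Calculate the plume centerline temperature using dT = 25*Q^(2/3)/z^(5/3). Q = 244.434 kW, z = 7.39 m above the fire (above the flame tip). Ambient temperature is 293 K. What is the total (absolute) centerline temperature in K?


Q^(2/3) = 39.094
z^(5/3) = 28.038
dT = 25 * 39.094 / 28.038 = 34.858 K
T = 293 + 34.858 = 327.86 K

327.86 K


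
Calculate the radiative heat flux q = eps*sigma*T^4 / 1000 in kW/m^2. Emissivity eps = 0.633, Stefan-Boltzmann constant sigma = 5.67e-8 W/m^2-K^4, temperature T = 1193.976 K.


T^4 = 2.0323e+12
q = 0.633 * 5.67e-8 * 2.0323e+12 / 1000 = 72.941 kW/m^2

72.941 kW/m^2


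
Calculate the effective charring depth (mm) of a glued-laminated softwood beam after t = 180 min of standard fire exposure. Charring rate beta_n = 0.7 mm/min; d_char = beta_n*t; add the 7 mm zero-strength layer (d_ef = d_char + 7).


d_char = 0.7 * 180 = 126 mm
d_ef = 126 + 1.0*7 = 133 mm

133 mm


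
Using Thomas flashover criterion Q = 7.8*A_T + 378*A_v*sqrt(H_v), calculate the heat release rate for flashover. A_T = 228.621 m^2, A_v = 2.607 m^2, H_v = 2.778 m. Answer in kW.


7.8*A_T = 1783.2
sqrt(H_v) = 1.6667
378*A_v*sqrt(H_v) = 1642.5
Q = 1783.2 + 1642.5 = 3425.7 kW

3425.7 kW


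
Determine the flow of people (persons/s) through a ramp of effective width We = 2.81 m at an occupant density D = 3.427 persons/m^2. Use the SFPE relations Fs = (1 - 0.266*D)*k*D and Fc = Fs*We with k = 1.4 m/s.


1 - 0.266*D = 1 - 0.266*3.427 = 0.088418
Fs = 0.088418 * 1.4 * 3.427 = 0.42421 persons/(s*m)
Fc = 0.42421 * 2.81 = 1.1920 persons/s

1.1920 persons/s


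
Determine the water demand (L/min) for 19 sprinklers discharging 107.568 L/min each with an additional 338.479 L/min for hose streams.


Sprinkler demand = 19 * 107.568 = 2043.792 L/min
Total = 2043.792 + 338.479 = 2382.271 L/min

2382.271 L/min


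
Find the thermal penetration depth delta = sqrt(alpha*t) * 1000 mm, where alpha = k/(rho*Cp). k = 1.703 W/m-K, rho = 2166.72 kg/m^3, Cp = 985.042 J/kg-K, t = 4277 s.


alpha = 1.703 / (2166.72 * 985.042) = 7.9792e-07 m^2/s
alpha * t = 0.0034127
delta = sqrt(0.0034127) * 1000 = 58.418 mm

58.418 mm


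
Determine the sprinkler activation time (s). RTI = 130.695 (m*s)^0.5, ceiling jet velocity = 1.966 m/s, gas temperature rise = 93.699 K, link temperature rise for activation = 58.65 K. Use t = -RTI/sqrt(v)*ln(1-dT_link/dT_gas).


dT_link/dT_gas = 0.62594
ln(1 - 0.62594) = -0.98334
t = -130.695 / sqrt(1.966) * -0.98334 = 91.658 s

91.658 s


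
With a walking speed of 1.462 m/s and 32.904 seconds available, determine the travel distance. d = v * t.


d = 1.462 * 32.904 = 48.106 m

48.106 m


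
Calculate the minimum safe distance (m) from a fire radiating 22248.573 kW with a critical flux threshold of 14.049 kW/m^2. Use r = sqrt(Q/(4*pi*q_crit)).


4*pi*q_crit = 176.54
Q/(4*pi*q_crit) = 126.02
r = sqrt(126.02) = 11.226 m

11.226 m


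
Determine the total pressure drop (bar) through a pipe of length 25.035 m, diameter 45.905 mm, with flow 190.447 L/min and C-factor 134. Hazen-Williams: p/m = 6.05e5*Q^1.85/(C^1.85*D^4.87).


Q^1.85 = 16504
C^1.85 = 8612.8
D^4.87 = 1.2395e+08
p/m = 0.0093527 bar/m
p_total = 0.0093527 * 25.035 = 0.23414 bar

0.23414 bar


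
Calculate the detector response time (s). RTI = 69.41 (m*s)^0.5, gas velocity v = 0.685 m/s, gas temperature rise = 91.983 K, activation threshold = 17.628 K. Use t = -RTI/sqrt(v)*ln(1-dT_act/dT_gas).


dT_act/dT_gas = 0.19164
ln(1 - 0.19164) = -0.21275
t = -69.41 / sqrt(0.685) * -0.21275 = 17.842 s

17.842 s


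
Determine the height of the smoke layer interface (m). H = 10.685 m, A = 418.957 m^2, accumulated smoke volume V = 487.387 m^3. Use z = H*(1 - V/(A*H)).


V/(A*H) = 0.10888
1 - 0.10888 = 0.89112
z = 10.685 * 0.89112 = 9.5217 m

9.5217 m


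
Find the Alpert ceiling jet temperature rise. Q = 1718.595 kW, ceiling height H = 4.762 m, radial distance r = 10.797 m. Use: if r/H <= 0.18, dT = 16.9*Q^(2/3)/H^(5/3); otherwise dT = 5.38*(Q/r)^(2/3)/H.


r/H = 10.797 / 4.762 = 2.2673
r/H > 0.18, so dT = 5.38*(Q/r)^(2/3)/H
Q/r = 159.17
(Q/r)^(2/3) = 29.371
dT = 5.38 * 29.371 / 4.762 = 33.182 K

33.182 K


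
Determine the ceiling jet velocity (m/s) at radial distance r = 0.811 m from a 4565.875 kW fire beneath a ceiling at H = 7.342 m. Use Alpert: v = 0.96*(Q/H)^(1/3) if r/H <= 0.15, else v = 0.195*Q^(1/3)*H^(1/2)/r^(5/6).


r/H = 0.811 / 7.342 = 0.11046
r/H <= 0.15, so v = 0.96*(Q/H)^(1/3)
Q/H = 621.88
(Q/H)^(1/3) = 8.5356
v = 0.96 * 8.5356 = 8.1942 m/s

8.1942 m/s


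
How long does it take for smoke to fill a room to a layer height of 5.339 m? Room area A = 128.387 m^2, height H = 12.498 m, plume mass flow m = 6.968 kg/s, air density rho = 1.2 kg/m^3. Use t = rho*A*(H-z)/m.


H - z = 7.159 m
t = 1.2 * 128.387 * 7.159 / 6.968 = 158.29 s

158.29 s


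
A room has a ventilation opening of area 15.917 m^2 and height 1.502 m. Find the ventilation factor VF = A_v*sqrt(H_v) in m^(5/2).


sqrt(H_v) = 1.2256
VF = 15.917 * 1.2256 = 19.507 m^(5/2)

19.507 m^(5/2)


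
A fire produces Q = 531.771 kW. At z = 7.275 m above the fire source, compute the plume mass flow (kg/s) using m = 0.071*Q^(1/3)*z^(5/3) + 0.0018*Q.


Q^(1/3) = 8.1017
z^(5/3) = 27.314
First term = 0.071 * 8.1017 * 27.314 = 15.712
Second term = 0.0018 * 531.771 = 0.95719
m = 16.669 kg/s

16.669 kg/s


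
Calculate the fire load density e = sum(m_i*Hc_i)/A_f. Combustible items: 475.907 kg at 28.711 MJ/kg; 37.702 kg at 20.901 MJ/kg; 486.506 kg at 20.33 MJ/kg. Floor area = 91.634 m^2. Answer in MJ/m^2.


Total energy = 475.907*28.711 + 37.702*20.901 + 486.506*20.33
= 13663.77 + 788.0095 + 9890.667
= 24342.44 MJ
e = 24342.44 / 91.634 = 265.65 MJ/m^2

265.65 MJ/m^2


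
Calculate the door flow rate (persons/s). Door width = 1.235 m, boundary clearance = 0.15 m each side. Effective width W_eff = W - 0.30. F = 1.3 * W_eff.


W_eff = 1.235 - 0.30 = 0.935 m
F = 1.3 * 0.935 = 1.2155 persons/s

1.2155 persons/s


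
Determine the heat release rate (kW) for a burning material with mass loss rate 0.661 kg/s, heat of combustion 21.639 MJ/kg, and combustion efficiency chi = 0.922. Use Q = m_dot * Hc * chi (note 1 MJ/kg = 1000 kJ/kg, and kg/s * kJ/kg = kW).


Hc = 21.639 MJ/kg = 21.639 * 1000 kJ/kg = 21639 kJ/kg
Q = 0.661 kg/s * 21639 kJ/kg * 0.922 = 13188 kW

13188 kW


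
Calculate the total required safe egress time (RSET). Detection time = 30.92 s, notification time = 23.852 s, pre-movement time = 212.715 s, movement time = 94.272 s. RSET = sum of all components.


Total = 30.92 + 23.852 + 212.715 + 94.272 = 361.759 s

361.759 s


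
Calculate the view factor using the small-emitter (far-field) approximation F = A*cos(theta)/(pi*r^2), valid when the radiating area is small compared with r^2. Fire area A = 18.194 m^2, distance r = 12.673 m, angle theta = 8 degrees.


cos(8 deg) = 0.99027
pi*r^2 = 504.56
F = 18.194 * 0.99027 / 504.56 = 0.035709

0.035709


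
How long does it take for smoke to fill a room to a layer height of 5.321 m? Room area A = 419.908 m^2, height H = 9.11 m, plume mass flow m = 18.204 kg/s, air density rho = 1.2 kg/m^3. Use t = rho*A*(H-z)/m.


H - z = 3.789 m
t = 1.2 * 419.908 * 3.789 / 18.204 = 104.88 s

104.88 s


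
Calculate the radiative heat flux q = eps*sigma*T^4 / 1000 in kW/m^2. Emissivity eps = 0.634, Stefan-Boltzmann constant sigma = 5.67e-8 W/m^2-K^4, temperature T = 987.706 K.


T^4 = 9.5172e+11
q = 0.634 * 5.67e-8 * 9.5172e+11 / 1000 = 34.212 kW/m^2

34.212 kW/m^2


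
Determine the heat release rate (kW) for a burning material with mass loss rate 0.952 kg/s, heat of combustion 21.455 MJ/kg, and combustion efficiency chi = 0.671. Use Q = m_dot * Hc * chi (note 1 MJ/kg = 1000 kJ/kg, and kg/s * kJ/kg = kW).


Hc = 21.455 MJ/kg = 21.455 * 1000 kJ/kg = 21455 kJ/kg
Q = 0.952 kg/s * 21455 kJ/kg * 0.671 = 13705 kW

13705 kW


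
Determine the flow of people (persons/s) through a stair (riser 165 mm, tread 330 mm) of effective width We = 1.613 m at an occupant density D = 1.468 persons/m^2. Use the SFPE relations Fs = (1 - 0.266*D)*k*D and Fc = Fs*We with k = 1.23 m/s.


1 - 0.266*D = 1 - 0.266*1.468 = 0.60951
Fs = 0.60951 * 1.23 * 1.468 = 1.1006 persons/(s*m)
Fc = 1.1006 * 1.613 = 1.7752 persons/s

1.7752 persons/s


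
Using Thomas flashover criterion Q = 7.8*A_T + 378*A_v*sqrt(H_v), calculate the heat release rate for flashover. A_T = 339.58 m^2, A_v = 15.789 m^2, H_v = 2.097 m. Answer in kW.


7.8*A_T = 2648.724
sqrt(H_v) = 1.4481
378*A_v*sqrt(H_v) = 8642.6
Q = 2648.724 + 8642.6 = 11291 kW

11291 kW


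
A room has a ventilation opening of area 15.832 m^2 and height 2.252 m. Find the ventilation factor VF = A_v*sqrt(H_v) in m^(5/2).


sqrt(H_v) = 1.5007
VF = 15.832 * 1.5007 = 23.759 m^(5/2)

23.759 m^(5/2)


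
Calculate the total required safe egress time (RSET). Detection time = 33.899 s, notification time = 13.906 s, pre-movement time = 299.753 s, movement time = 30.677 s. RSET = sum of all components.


Total = 33.899 + 13.906 + 299.753 + 30.677 = 378.235 s

378.235 s


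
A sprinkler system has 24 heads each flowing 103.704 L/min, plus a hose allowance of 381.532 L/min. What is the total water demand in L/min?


Sprinkler demand = 24 * 103.704 = 2488.896 L/min
Total = 2488.896 + 381.532 = 2870.428 L/min

2870.428 L/min


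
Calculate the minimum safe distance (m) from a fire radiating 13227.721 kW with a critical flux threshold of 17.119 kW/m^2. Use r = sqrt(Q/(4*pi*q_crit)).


4*pi*q_crit = 215.12
Q/(4*pi*q_crit) = 61.489
r = sqrt(61.489) = 7.8415 m

7.8415 m


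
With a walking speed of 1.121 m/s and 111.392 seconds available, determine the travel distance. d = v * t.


d = 1.121 * 111.392 = 124.87 m

124.87 m


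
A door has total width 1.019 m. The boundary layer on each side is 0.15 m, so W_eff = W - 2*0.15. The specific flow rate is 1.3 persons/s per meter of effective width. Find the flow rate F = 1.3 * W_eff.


W_eff = 1.019 - 0.30 = 0.719 m
F = 1.3 * 0.719 = 0.93470 persons/s

0.93470 persons/s


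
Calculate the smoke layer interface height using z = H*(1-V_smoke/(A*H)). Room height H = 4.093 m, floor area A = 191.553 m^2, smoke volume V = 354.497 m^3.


V/(A*H) = 0.45215
1 - 0.45215 = 0.54785
z = 4.093 * 0.54785 = 2.2424 m

2.2424 m


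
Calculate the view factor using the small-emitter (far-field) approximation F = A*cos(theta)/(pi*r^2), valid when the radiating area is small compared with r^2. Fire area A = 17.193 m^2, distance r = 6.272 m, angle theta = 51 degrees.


cos(51 deg) = 0.62932
pi*r^2 = 123.58
F = 17.193 * 0.62932 / 123.58 = 0.087551

0.087551


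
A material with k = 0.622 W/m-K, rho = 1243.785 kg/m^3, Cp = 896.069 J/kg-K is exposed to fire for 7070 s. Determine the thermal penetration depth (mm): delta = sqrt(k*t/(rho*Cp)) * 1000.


alpha = 0.622 / (1243.785 * 896.069) = 5.5809e-07 m^2/s
alpha * t = 0.0039457
delta = sqrt(0.0039457) * 1000 = 62.815 mm

62.815 mm


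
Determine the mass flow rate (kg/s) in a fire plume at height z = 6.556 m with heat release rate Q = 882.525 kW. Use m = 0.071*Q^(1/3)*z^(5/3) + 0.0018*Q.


Q^(1/3) = 9.5920
z^(5/3) = 22.965
First term = 0.071 * 9.5920 * 22.965 = 15.640
Second term = 0.0018 * 882.525 = 1.5885
m = 17.228 kg/s

17.228 kg/s


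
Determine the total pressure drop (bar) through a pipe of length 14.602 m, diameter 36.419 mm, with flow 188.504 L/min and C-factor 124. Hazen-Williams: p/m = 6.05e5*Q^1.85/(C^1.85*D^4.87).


Q^1.85 = 16194
C^1.85 = 7461.6
D^4.87 = 4.0148e+07
p/m = 0.032704 bar/m
p_total = 0.032704 * 14.602 = 0.47754 bar

0.47754 bar


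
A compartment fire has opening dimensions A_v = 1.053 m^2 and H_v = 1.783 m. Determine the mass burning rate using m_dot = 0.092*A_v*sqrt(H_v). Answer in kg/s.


sqrt(H_v) = 1.3353
m_dot = 0.092 * 1.053 * 1.3353 = 0.12936 kg/s

0.12936 kg/s


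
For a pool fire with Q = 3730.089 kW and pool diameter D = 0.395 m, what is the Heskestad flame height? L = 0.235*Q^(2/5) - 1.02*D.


Q^(2/5) = 26.834
0.235 * Q^(2/5) = 6.3060
1.02 * D = 0.40290
L = 5.9031 m

5.9031 m


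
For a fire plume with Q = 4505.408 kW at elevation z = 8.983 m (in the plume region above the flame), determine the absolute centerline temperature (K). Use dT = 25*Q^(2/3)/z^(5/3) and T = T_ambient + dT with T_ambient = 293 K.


Q^(2/3) = 272.79
z^(5/3) = 38.818
dT = 25 * 272.79 / 38.818 = 175.68 K
T = 293 + 175.68 = 468.68 K

468.68 K


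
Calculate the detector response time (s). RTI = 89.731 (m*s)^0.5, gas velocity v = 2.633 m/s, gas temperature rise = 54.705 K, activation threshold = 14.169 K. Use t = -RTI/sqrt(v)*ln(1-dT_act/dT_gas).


dT_act/dT_gas = 0.25901
ln(1 - 0.25901) = -0.29976
t = -89.731 / sqrt(2.633) * -0.29976 = 16.577 s

16.577 s


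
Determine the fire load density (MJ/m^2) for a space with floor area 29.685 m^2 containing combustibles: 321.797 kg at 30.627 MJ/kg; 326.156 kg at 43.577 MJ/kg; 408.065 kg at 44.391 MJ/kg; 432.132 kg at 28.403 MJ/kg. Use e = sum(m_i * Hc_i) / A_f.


Total energy = 321.797*30.627 + 326.156*43.577 + 408.065*44.391 + 432.132*28.403
= 9855.677 + 14212.90 + 18114.41 + 12273.85
= 54456.84 MJ
e = 54456.84 / 29.685 = 1834.5 MJ/m^2

1834.5 MJ/m^2


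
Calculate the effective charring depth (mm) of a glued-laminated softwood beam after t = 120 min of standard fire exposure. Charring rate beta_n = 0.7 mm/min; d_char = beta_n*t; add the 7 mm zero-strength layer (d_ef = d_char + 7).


d_char = 0.7 * 120 = 84 mm
d_ef = 84 + 1.0*7 = 91 mm

91 mm


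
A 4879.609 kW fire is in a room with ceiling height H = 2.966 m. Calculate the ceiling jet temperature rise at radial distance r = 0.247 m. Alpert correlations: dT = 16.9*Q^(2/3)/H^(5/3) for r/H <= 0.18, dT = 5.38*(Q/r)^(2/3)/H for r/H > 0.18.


r/H = 0.247 / 2.966 = 0.083277
r/H <= 0.18, so dT = 16.9*Q^(2/3)/H^(5/3)
Q^(2/3) = 287.69
H^(5/3) = 6.1228
dT = 16.9 * 287.69 / 6.1228 = 794.07 K

794.07 K


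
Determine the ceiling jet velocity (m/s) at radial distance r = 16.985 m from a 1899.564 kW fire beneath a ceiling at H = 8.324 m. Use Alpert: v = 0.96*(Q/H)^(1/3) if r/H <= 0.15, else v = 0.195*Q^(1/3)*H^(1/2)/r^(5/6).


r/H = 16.985 / 8.324 = 2.0405
r/H > 0.15, so v = 0.195*Q^(1/3)*H^(1/2)/r^(5/6)
Q^(1/3) = 12.385
H^(1/2) = 2.8851
r^(5/6) = 10.594
v = 0.195 * 12.385 * 2.8851 / 10.594 = 0.65770 m/s

0.65770 m/s


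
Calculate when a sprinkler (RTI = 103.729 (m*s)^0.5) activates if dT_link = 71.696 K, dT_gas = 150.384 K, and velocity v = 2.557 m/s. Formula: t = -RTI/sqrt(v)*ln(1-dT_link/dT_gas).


dT_link/dT_gas = 0.47675
ln(1 - 0.47675) = -0.64770
t = -103.729 / sqrt(2.557) * -0.64770 = 42.016 s

42.016 s


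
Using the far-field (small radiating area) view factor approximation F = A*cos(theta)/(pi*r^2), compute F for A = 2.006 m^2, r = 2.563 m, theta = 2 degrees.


cos(2 deg) = 0.99939
pi*r^2 = 20.637
F = 2.006 * 0.99939 / 20.637 = 0.097145

0.097145


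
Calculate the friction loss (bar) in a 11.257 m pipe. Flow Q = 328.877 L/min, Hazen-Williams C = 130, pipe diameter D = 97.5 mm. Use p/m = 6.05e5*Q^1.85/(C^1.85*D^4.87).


Q^1.85 = 45343
C^1.85 = 8143.2
D^4.87 = 4.8579e+09
p/m = 0.00069346 bar/m
p_total = 0.00069346 * 11.257 = 0.0078062 bar

0.0078062 bar


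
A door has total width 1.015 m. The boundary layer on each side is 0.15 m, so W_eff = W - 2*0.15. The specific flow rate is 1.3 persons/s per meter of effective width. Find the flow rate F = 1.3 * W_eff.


W_eff = 1.015 - 0.30 = 0.715 m
F = 1.3 * 0.715 = 0.92950 persons/s

0.92950 persons/s


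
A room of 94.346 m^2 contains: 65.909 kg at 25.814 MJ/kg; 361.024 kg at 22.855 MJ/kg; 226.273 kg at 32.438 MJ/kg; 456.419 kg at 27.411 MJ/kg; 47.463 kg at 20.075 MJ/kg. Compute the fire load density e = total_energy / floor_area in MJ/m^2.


Total energy = 65.909*25.814 + 361.024*22.855 + 226.273*32.438 + 456.419*27.411 + 47.463*20.075
= 1701.375 + 8251.204 + 7339.844 + 12510.90 + 952.8197
= 30756.14 MJ
e = 30756.14 / 94.346 = 325.99 MJ/m^2

325.99 MJ/m^2


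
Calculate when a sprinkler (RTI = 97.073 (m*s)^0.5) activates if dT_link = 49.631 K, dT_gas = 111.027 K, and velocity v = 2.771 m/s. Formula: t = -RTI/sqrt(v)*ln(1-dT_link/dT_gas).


dT_link/dT_gas = 0.44702
ln(1 - 0.44702) = -0.59243
t = -97.073 / sqrt(2.771) * -0.59243 = 34.547 s

34.547 s


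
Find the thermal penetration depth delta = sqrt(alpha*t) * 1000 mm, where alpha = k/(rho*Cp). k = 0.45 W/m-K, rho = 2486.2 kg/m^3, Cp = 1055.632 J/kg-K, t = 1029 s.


alpha = 0.45 / (2486.2 * 1055.632) = 1.7146e-07 m^2/s
alpha * t = 0.00017643
delta = sqrt(0.00017643) * 1000 = 13.283 mm

13.283 mm


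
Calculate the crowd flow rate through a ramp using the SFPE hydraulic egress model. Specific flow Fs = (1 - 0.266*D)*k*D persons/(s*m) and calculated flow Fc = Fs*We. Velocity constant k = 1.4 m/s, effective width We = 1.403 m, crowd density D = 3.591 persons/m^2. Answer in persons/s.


1 - 0.266*D = 1 - 0.266*3.591 = 0.044794
Fs = 0.044794 * 1.4 * 3.591 = 0.22520 persons/(s*m)
Fc = 0.22520 * 1.403 = 0.31595 persons/s

0.31595 persons/s


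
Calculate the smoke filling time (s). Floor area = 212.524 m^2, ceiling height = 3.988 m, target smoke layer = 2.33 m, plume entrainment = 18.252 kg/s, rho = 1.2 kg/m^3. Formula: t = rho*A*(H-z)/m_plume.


H - z = 1.658 m
t = 1.2 * 212.524 * 1.658 / 18.252 = 23.167 s

23.167 s


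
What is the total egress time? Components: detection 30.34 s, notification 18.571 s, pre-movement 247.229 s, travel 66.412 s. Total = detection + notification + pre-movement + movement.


Total = 30.34 + 18.571 + 247.229 + 66.412 = 362.552 s

362.552 s


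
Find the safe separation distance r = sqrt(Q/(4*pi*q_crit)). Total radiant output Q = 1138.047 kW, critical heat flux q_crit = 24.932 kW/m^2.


4*pi*q_crit = 313.30
Q/(4*pi*q_crit) = 3.6324
r = sqrt(3.6324) = 1.9059 m

1.9059 m


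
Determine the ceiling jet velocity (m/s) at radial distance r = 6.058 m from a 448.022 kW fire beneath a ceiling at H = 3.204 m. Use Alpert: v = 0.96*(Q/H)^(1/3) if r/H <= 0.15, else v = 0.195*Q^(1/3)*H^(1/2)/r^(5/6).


r/H = 6.058 / 3.204 = 1.8908
r/H > 0.15, so v = 0.195*Q^(1/3)*H^(1/2)/r^(5/6)
Q^(1/3) = 7.6518
H^(1/2) = 1.7900
r^(5/6) = 4.4868
v = 0.195 * 7.6518 * 1.7900 / 4.4868 = 0.59526 m/s

0.59526 m/s


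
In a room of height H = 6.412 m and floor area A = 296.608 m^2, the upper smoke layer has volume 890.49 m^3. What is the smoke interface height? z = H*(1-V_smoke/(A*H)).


V/(A*H) = 0.46822
1 - 0.46822 = 0.53178
z = 6.412 * 0.53178 = 3.4098 m

3.4098 m


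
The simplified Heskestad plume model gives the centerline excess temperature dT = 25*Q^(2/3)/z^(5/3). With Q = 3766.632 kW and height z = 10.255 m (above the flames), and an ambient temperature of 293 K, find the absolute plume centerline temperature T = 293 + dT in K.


Q^(2/3) = 242.09
z^(5/3) = 48.405
dT = 25 * 242.09 / 48.405 = 125.03 K
T = 293 + 125.03 = 418.03 K

418.03 K


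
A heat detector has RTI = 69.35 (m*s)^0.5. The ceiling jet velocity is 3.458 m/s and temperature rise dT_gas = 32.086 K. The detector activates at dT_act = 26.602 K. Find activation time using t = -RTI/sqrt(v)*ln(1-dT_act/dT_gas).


dT_act/dT_gas = 0.82908
ln(1 - 0.82908) = -1.7666
t = -69.35 / sqrt(3.458) * -1.7666 = 65.882 s

65.882 s


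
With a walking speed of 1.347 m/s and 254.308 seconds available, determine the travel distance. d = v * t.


d = 1.347 * 254.308 = 342.55 m

342.55 m


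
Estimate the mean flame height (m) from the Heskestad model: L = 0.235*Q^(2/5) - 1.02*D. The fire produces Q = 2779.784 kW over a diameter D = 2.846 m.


Q^(2/5) = 23.856
0.235 * Q^(2/5) = 5.6062
1.02 * D = 2.9029
L = 2.7033 m

2.7033 m


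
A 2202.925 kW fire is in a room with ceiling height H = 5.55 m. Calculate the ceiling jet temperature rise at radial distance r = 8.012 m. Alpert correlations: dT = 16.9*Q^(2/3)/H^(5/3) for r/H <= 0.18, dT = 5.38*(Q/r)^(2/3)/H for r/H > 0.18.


r/H = 8.012 / 5.55 = 1.4436
r/H > 0.18, so dT = 5.38*(Q/r)^(2/3)/H
Q/r = 274.95
(Q/r)^(2/3) = 42.284
dT = 5.38 * 42.284 / 5.55 = 40.988 K

40.988 K


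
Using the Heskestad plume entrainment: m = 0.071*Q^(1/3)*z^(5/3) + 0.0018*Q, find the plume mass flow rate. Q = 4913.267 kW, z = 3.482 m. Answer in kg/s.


Q^(1/3) = 17.000
z^(5/3) = 7.9992
First term = 0.071 * 17.000 * 7.9992 = 9.6552
Second term = 0.0018 * 4913.267 = 8.8439
m = 18.499 kg/s

18.499 kg/s


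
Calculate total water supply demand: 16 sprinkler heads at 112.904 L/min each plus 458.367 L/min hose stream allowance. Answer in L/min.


Sprinkler demand = 16 * 112.904 = 1806.464 L/min
Total = 1806.464 + 458.367 = 2264.831 L/min

2264.831 L/min


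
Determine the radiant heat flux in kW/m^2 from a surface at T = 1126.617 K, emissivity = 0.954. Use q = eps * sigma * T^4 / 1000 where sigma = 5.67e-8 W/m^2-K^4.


T^4 = 1.6110e+12
q = 0.954 * 5.67e-8 * 1.6110e+12 / 1000 = 87.144 kW/m^2

87.144 kW/m^2


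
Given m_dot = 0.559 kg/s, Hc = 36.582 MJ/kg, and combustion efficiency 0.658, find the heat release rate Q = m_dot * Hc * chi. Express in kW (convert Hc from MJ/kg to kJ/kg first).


Hc = 36.582 MJ/kg = 36.582 * 1000 kJ/kg = 36582 kJ/kg
Q = 0.559 kg/s * 36582 kJ/kg * 0.658 = 13456 kW

13456 kW


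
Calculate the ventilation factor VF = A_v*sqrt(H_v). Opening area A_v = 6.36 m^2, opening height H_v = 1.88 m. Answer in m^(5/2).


sqrt(H_v) = 1.3711
VF = 6.36 * 1.3711 = 8.7204 m^(5/2)

8.7204 m^(5/2)


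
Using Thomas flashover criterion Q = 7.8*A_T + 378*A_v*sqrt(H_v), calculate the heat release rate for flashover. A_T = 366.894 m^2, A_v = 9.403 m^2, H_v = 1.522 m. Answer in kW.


7.8*A_T = 2861.8
sqrt(H_v) = 1.2337
378*A_v*sqrt(H_v) = 4385.0
Q = 2861.8 + 4385.0 = 7246.7 kW

7246.7 kW


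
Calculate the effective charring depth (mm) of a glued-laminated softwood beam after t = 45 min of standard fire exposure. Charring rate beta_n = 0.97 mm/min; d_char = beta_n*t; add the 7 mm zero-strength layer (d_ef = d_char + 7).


d_char = 0.97 * 45 = 43.65 mm
d_ef = 43.65 + 1.0*7 = 50.65 mm

50.65 mm


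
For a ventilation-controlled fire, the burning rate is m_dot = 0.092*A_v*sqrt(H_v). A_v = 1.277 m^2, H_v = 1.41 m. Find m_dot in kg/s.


sqrt(H_v) = 1.1874
m_dot = 0.092 * 1.277 * 1.1874 = 0.13950 kg/s

0.13950 kg/s


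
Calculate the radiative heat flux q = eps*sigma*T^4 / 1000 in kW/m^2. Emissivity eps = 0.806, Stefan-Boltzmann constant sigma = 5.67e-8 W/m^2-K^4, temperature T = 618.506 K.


T^4 = 1.4634e+11
q = 0.806 * 5.67e-8 * 1.4634e+11 / 1000 = 6.6880 kW/m^2

6.6880 kW/m^2


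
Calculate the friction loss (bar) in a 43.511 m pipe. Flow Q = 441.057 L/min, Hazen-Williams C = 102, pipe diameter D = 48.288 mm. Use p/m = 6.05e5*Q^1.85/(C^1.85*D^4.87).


Q^1.85 = 78040
C^1.85 = 5198.9
D^4.87 = 1.5860e+08
p/m = 0.057262 bar/m
p_total = 0.057262 * 43.511 = 2.4915 bar

2.4915 bar


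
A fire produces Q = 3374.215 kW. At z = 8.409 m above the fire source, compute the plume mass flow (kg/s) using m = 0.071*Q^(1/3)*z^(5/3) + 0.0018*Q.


Q^(1/3) = 14.999
z^(5/3) = 34.773
First term = 0.071 * 14.999 * 34.773 = 37.030
Second term = 0.0018 * 3374.215 = 6.0736
m = 43.104 kg/s

43.104 kg/s


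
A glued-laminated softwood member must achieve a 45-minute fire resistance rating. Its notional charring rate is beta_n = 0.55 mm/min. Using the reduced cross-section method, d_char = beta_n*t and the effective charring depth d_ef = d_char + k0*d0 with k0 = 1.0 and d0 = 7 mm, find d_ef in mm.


d_char = 0.55 * 45 = 24.75 mm
d_ef = 24.75 + 1.0*7 = 31.75 mm

31.75 mm


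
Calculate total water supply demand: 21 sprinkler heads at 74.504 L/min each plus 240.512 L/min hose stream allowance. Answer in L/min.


Sprinkler demand = 21 * 74.504 = 1564.584 L/min
Total = 1564.584 + 240.512 = 1805.096 L/min

1805.096 L/min


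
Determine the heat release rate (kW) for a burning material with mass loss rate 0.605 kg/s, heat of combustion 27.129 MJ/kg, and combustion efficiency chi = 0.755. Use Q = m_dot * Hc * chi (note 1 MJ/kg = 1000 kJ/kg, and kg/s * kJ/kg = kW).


Hc = 27.129 MJ/kg = 27.129 * 1000 kJ/kg = 27129 kJ/kg
Q = 0.605 kg/s * 27129 kJ/kg * 0.755 = 12392 kW

12392 kW


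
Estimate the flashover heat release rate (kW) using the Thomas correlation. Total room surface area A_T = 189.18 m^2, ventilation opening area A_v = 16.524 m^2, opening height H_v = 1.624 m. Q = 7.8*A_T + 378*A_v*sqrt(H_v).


7.8*A_T = 1475.604
sqrt(H_v) = 1.2744
378*A_v*sqrt(H_v) = 7959.8
Q = 1475.604 + 7959.8 = 9435.4 kW

9435.4 kW


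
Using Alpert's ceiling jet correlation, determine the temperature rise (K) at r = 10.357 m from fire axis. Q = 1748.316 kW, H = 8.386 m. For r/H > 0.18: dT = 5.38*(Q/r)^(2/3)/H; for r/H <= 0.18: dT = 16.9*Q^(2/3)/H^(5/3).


r/H = 10.357 / 8.386 = 1.2350
r/H > 0.18, so dT = 5.38*(Q/r)^(2/3)/H
Q/r = 168.81
(Q/r)^(2/3) = 30.544
dT = 5.38 * 30.544 / 8.386 = 19.595 K

19.595 K


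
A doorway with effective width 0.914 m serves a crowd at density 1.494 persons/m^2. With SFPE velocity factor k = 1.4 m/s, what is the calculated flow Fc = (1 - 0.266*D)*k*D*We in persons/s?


1 - 0.266*D = 1 - 0.266*1.494 = 0.60260
Fs = 0.60260 * 1.4 * 1.494 = 1.2604 persons/(s*m)
Fc = 1.2604 * 0.914 = 1.1520 persons/s

1.1520 persons/s


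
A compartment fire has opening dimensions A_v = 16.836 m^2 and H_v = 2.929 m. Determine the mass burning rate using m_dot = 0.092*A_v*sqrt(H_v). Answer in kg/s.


sqrt(H_v) = 1.7114
m_dot = 0.092 * 16.836 * 1.7114 = 2.6509 kg/s

2.6509 kg/s


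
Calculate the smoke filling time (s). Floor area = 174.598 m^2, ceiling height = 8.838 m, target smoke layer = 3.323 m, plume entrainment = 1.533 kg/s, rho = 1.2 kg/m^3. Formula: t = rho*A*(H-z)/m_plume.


H - z = 5.515 m
t = 1.2 * 174.598 * 5.515 / 1.533 = 753.74 s

753.74 s


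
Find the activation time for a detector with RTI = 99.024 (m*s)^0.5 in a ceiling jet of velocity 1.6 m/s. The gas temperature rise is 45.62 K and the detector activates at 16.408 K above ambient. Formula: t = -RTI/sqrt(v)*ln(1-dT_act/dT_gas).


dT_act/dT_gas = 0.35967
ln(1 - 0.35967) = -0.44577
t = -99.024 / sqrt(1.6) * -0.44577 = 34.897 s

34.897 s


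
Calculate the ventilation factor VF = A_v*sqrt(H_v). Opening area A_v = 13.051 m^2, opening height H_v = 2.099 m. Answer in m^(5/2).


sqrt(H_v) = 1.4488
VF = 13.051 * 1.4488 = 18.908 m^(5/2)

18.908 m^(5/2)


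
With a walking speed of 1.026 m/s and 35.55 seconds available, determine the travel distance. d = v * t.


d = 1.026 * 35.55 = 36.474 m

36.474 m
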